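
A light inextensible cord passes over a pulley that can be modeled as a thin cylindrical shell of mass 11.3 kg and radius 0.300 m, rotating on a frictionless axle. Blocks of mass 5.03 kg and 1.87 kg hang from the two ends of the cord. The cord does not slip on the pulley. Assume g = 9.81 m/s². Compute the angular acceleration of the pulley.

I = MR² = (11.3)(0.300)² = 1.017 kg·m².
Heavier block: m₁g − T₁ = m₁a. Lighter block: T₂ − m₂g = m₂a.
Pulley: (T₁ − T₂)R = Iα = I(a/R), so T₁ − T₂ = (I/R²)a = 1·M_p a = 11.30·a.
Adding the three: (m₁ − m₂)g = (m₁ + m₂ + 11.30)a, so a = (5.03 − 1.87)(9.81)/(5.03 + 1.87 + 11.30) = 1.703 m/s².
α = a/R = 1.703/0.300 = 5.678 rad/s².

α ≈ 5.68 rad/s²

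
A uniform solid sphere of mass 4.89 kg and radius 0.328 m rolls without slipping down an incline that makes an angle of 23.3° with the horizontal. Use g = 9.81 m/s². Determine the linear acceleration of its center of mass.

Translation along the incline: Mg sinθ − f = Ma.
Rotation about the center: fR = Iα with I = (2/5)MR². No-slip gives a = αR, so f = (I/R²)a = (2/5)M a.
Substituting: Mg sinθ = (1 + 0.4000)Ma, so a = g sinθ/(1 + 0.4000) = (9.81) sin 23.3° / 1.400 = 2.772 m/s².

a ≈ 2.77 m/s²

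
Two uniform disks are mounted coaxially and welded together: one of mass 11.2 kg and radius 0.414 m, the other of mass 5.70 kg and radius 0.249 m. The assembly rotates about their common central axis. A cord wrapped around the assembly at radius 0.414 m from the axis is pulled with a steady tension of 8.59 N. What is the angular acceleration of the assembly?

α ≈ 3.13 rad/s²

I = ½M₁R₁² + ½M₂R₂² = ½(11.2)(0.414)² + ½(5.70)(0.249)² = 1.137 kg·m².
τ = F r = (8.59)(0.414) = 3.556 N·m.
α = τ/I = 3.556/1.137 = 3.129 rad/s².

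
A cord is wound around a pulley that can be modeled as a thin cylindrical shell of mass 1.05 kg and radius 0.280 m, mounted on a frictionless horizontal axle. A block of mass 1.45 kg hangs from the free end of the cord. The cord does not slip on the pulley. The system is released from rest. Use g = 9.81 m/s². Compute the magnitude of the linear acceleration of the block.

a ≈ 5.69 m/s²

I = MR² = (1.05)(0.280)² = 0.08232 kg·m².
Block: mg − T = ma. Pulley: TR = Iα. No-slip: a = αR, so T = (I/R²)a = 1.050·a.
Then mg = (m + 1.050)a, so a = (1.45)(9.81)/(1.45 + 1.050) = 5.690 m/s².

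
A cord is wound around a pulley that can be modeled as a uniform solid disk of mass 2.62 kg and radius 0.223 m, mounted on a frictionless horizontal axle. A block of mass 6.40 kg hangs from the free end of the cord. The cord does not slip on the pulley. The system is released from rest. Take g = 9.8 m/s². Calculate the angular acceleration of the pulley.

I = ½MR² = (1/2)(2.62)(0.223)² = 0.06514 kg·m².
Block: mg − T = ma. Pulley: TR = Iα. No-slip: a = αR, so T = (I/R²)a = 1.310·a.
Then mg = (m + 1.310)a, so a = (6.40)(9.8)/(6.40 + 1.310) = 8.135 m/s².
α = a/R = 8.135/0.223 = 36.48 rad/s².

α ≈ 36.5 rad/s²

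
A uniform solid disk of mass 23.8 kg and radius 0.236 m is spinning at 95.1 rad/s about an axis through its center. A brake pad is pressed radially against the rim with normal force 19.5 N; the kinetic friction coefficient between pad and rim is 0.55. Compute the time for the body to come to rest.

t ≈ 24.9 s

I = ½MR² = (1/2)(23.8)(0.236)² = 0.6628 kg·m².
Friction force f = μN = (0.55)(19.5) = 10.73 N at the rim; torque magnitude τ = fR = 2.531 N·m, opposing ω.
|α| = τ/I = 2.531/0.6628 = 3.819 rad/s² (deceleration).
0 = ω₀ − |α|t ⇒ t = ω₀/|α| = 95.1/3.819 = 24.90 s.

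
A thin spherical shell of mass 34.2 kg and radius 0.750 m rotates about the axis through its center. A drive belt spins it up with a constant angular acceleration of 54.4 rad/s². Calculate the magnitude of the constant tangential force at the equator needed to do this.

I = (2/3)MR² = (2/3)(34.2)(0.750)² = 12.83 kg·m².
The required torque is τ = Iα = (12.83)(54.40) = 697.7 N·m.
A tangential force at the equator gives τ = FR, so F = τ/R = 697.7/0.750 = 930.2 N.

F ≈ 930 N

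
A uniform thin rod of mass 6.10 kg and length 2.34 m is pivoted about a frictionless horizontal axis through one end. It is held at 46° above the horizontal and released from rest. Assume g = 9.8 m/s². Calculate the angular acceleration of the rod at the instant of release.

α ≈ 4.36 rad/s²

About the pivot, I = (1/3)ML² = (1/3)(6.10)(2.34)² = 11.13 kg·m².
The weight acts at the center, a distance L/2 = 1.170 m from the pivot; τ = Mg(L/2) cos 46° = 48.59 N·m.
α = τ/I = 48.59/11.13 = 4.364 rad/s².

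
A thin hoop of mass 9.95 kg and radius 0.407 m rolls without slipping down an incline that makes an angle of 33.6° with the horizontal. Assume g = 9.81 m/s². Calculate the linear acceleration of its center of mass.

a ≈ 2.71 m/s²

Translation along the incline: Mg sinθ − f = Ma.
Rotation about the center: fR = Iα with I = MR². No-slip gives a = αR, so f = (I/R²)a = M a.
Substituting: Mg sinθ = (1 + 1.000)Ma, so a = g sinθ/(1 + 1.000) = (9.81) sin 33.6° / 2.000 = 2.714 m/s².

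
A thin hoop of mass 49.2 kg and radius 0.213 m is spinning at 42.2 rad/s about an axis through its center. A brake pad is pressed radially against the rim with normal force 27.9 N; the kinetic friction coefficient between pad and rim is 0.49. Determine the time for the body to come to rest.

I = MR² = (49.2)(0.213)² = 2.232 kg·m².
Friction force f = μN = (0.49)(27.9) = 13.67 N at the rim; torque magnitude τ = fR = 2.912 N·m, opposing ω.
|α| = τ/I = 2.912/2.232 = 1.305 rad/s² (deceleration).
0 = ω₀ − |α|t ⇒ t = ω₀/|α| = 42.2/1.305 = 32.35 s.

t ≈ 32.3 s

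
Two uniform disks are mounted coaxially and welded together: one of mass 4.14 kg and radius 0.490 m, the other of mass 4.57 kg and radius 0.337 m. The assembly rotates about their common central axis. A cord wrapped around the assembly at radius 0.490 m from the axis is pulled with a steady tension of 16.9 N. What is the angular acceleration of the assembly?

I = ½M₁R₁² + ½M₂R₂² = ½(4.14)(0.490)² + ½(4.57)(0.337)² = 0.7565 kg·m².
τ = F r = (16.9)(0.490) = 8.281 N·m.
α = τ/I = 8.281/0.7565 = 10.95 rad/s².

α ≈ 10.9 rad/s²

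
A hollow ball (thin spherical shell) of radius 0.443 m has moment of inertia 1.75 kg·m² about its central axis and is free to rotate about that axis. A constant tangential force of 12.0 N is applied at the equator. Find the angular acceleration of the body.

τ = F R = (12.0)(0.443) = 5.316 N·m.
From τ = Iα: α = 5.316/1.750 = 3.038 rad/s².

α ≈ 3.04 rad/s²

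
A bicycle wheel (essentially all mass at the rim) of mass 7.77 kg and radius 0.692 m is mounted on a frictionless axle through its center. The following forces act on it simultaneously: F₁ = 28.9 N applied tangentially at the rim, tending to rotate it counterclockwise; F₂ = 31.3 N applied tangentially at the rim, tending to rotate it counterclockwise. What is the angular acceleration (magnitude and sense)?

α ≈ 11.2 rad/s², counterclockwise

I = MR² = (7.77)(0.692)² = 3.721 kg·m².
Taking counterclockwise as positive: τ₁ = +(28.9)(0.692) = +20.00 N·m; τ₂ = +(31.3)(0.692) = +21.66 N·m.
Net torque τ = 41.66 N·m.
α = τ/I = 41.66/3.721 = 11.20 rad/s².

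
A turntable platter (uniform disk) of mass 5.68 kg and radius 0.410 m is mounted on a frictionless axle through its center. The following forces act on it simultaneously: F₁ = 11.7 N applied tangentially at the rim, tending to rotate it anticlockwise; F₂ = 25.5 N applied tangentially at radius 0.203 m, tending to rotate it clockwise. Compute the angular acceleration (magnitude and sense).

I = ½MR² = (1/2)(5.68)(0.410)² = 0.4774 kg·m².
Taking anticlockwise as positive: τ₁ = +(11.7)(0.410) = +4.797 N·m; τ₂ = −(25.5)(0.203) = −5.177 N·m.
Net torque τ = -0.3795 N·m.
α = τ/I = -0.3795/0.4774 = -0.7949 rad/s².

α ≈ 0.795 rad/s², clockwise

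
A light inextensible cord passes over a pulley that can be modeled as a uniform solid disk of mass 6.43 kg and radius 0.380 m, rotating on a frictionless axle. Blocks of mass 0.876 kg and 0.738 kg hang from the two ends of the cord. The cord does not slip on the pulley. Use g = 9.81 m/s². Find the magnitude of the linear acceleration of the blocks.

a ≈ 0.280 m/s²

I = ½MR² = (1/2)(6.43)(0.380)² = 0.4642 kg·m².
Heavier block: m₁g − T₁ = m₁a. Lighter block: T₂ − m₂g = m₂a.
Pulley: (T₁ − T₂)R = Iα = I(a/R), so T₁ − T₂ = (I/R²)a = (1/2)M_p a = 3.215·a.
Adding the three: (m₁ − m₂)g = (m₁ + m₂ + 3.215)a, so a = (0.876 − 0.738)(9.81)/(0.876 + 0.738 + 3.215) = 0.2803 m/s².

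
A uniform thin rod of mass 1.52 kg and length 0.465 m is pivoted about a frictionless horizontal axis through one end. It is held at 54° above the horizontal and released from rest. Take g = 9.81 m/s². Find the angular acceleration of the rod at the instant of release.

About the pivot, I = (1/3)ML² = (1/3)(1.52)(0.465)² = 0.1096 kg·m².
The weight acts at the center, a distance L/2 = 0.2325 m from the pivot; τ = Mg(L/2) cos 54° = 2.038 N·m.
α = τ/I = 2.038/0.1096 = 18.60 rad/s².

α ≈ 18.6 rad/s²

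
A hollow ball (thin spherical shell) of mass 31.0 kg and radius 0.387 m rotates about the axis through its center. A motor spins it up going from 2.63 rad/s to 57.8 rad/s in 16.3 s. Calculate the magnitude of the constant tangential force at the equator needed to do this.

F ≈ 27.1 N

I = (2/3)MR² = (2/3)(31.0)(0.387)² = 3.095 kg·m².
α = Δω/Δt = (57.8 − 2.63)/16.3 = 3.385 rad/s².
The required torque is τ = Iα = (3.095)(3.385) = 10.48 N·m.
A tangential force at the equator gives τ = FR, so F = τ/R = 10.48/0.387 = 27.07 N.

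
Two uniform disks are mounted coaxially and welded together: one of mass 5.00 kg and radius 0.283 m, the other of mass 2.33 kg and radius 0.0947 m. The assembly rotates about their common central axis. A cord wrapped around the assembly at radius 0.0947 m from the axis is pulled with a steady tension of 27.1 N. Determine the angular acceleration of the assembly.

α ≈ 12.2 rad/s²

I = ½M₁R₁² + ½M₂R₂² = ½(5.00)(0.283)² + ½(2.33)(0.0947)² = 0.2107 kg·m².
τ = F r = (27.1)(0.0947) = 2.566 N·m.
α = τ/I = 2.566/0.2107 = 12.18 rad/s².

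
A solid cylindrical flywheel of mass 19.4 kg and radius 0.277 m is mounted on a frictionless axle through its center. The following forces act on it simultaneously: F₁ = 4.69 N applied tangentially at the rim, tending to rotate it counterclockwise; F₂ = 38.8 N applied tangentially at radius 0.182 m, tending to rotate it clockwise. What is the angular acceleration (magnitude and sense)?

α ≈ 7.74 rad/s², clockwise

I = ½MR² = (1/2)(19.4)(0.277)² = 0.7443 kg·m².
Taking counterclockwise as positive: τ₁ = +(4.69)(0.277) = +1.299 N·m; τ₂ = −(38.8)(0.182) = −7.062 N·m.
Net torque τ = -5.762 N·m.
α = τ/I = -5.762/0.7443 = -7.742 rad/s².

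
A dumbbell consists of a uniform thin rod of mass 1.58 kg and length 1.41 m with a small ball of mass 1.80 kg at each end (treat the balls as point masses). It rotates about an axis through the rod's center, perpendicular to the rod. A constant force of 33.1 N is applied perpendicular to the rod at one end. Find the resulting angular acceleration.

α ≈ 11.4 rad/s²

I_rod = (1/12)ML² = (1/12)(1.58)(1.41)² = 0.2618 kg·m².
I_balls = 2·m·(L/2)² = 2(1.80)(0.7050)² = 1.789 kg·m².
Total I = 2.051 kg·m².
τ = F·(L/2) = (33.1)(0.705) = 23.34 N·m.
α = τ/I = 23.34/2.051 = 11.38 rad/s².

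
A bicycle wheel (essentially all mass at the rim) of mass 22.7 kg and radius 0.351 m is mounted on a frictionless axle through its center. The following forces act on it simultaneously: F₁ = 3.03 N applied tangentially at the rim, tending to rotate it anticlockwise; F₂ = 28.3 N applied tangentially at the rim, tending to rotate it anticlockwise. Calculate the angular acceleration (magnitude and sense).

I = MR² = (22.7)(0.351)² = 2.797 kg·m².
Taking anticlockwise as positive: τ₁ = +(3.03)(0.351) = +1.064 N·m; τ₂ = +(28.3)(0.351) = +9.933 N·m.
Net torque τ = 11.00 N·m.
α = τ/I = 11.00/2.797 = 3.932 rad/s².

α ≈ 3.93 rad/s², anticlockwise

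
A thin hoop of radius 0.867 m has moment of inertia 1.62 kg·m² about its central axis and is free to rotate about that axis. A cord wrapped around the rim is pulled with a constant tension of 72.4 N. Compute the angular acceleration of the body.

α ≈ 38.7 rad/s²

τ = F R = (72.4)(0.867) = 62.77 N·m.
Newton's second law for rotation, τ = Iα, gives α = τ/I = 62.77/1.620 = 38.75 rad/s².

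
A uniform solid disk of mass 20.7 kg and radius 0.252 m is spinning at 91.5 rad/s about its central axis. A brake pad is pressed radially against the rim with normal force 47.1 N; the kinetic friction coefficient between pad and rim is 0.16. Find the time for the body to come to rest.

t ≈ 31.7 s

I = ½MR² = (1/2)(20.7)(0.252)² = 0.6573 kg·m².
Friction force f = μN = (0.16)(47.1) = 7.536 N at the rim; torque magnitude τ = fR = 1.899 N·m, opposing ω.
|α| = τ/I = 1.899/0.6573 = 2.889 rad/s² (deceleration).
0 = ω₀ − |α|t ⇒ t = ω₀/|α| = 91.5/2.889 = 31.67 s.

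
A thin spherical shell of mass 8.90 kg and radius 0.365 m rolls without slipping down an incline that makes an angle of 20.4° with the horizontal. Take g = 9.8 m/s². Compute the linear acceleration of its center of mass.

a ≈ 2.05 m/s²

Translation along the incline: Mg sinθ − f = Ma.
Rotation about the center: fR = Iα with I = (2/3)MR². No-slip gives a = αR, so f = (I/R²)a = (2/3)M a.
Substituting: Mg sinθ = (1 + 0.6667)Ma, so a = g sinθ/(1 + 0.6667) = (9.8) sin 20.4° / 1.667 = 2.050 m/s².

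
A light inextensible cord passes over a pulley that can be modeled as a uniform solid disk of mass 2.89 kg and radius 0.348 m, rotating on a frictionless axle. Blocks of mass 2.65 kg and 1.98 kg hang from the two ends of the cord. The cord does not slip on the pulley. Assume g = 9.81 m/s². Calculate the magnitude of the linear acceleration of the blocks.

a ≈ 1.08 m/s²

I = ½MR² = (1/2)(2.89)(0.348)² = 0.1750 kg·m².
Heavier block: m₁g − T₁ = m₁a. Lighter block: T₂ − m₂g = m₂a.
Pulley: (T₁ − T₂)R = Iα = I(a/R), so T₁ − T₂ = (I/R²)a = (1/2)M_p a = 1.445·a.
Adding the three: (m₁ − m₂)g = (m₁ + m₂ + 1.445)a, so a = (2.65 − 1.98)(9.81)/(2.65 + 1.98 + 1.445) = 1.082 m/s².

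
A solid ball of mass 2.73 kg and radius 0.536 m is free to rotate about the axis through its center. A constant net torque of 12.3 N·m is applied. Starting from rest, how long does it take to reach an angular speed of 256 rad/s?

t ≈ 6.53 s

I = (2/5)MR² = (2/5)(2.73)(0.536)² = 0.3137 kg·m².
α = τ/I = 12.3/0.3137 = 39.21 rad/s².
ω = αt ⇒ t = ω/α = 256/39.21 = 6.530 s.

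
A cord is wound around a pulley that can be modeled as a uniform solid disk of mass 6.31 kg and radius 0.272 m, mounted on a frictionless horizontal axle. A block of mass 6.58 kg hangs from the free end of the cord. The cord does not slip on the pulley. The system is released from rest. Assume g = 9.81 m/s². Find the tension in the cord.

T ≈ 20.9 N

I = ½MR² = (1/2)(6.31)(0.272)² = 0.2334 kg·m².
Block: mg − T = ma. Pulley: TR = Iα. No-slip: a = αR, so T = (I/R²)a = 3.155·a.
Then mg = (m + 3.155)a, so a = (6.58)(9.81)/(6.58 + 3.155) = 6.631 m/s².
T = 3.155·a = 20.92 N.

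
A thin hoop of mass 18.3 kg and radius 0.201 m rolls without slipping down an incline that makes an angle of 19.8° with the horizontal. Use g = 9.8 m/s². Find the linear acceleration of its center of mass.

Translation along the incline: Mg sinθ − f = Ma.
Rotation about the center: fR = Iα with I = MR². No-slip gives a = αR, so f = (I/R²)a = M a.
Substituting: Mg sinθ = (1 + 1.000)Ma, so a = g sinθ/(1 + 1.000) = (9.8) sin 19.8° / 2.000 = 1.660 m/s².

a ≈ 1.66 m/s²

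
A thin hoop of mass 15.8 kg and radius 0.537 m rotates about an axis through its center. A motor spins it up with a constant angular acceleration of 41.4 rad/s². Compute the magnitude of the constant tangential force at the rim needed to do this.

F ≈ 351 N

I = MR² = (15.8)(0.537)² = 4.556 kg·m².
The required torque is τ = Iα = (4.556)(41.40) = 188.6 N·m.
A tangential force at the rim gives τ = FR, so F = τ/R = 188.6/0.537 = 351.3 N.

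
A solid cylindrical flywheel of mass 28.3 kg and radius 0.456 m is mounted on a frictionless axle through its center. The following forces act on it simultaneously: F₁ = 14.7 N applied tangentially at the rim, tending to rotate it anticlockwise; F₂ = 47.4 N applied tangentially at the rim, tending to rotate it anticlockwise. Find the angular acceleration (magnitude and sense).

I = ½MR² = (1/2)(28.3)(0.456)² = 2.942 kg·m².
Taking anticlockwise as positive: τ₁ = +(14.7)(0.456) = +6.703 N·m; τ₂ = +(47.4)(0.456) = +21.61 N·m.
Net torque τ = 28.32 N·m.
α = τ/I = 28.32/2.942 = 9.624 rad/s².

α ≈ 9.62 rad/s², anticlockwise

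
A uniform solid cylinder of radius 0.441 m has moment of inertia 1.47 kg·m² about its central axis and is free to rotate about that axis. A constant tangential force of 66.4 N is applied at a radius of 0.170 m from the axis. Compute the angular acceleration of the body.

α ≈ 7.68 rad/s²

τ = F·r = (66.4)(0.170) = 11.29 N·m.
From τ = Iα: α = 11.29/1.470 = 7.679 rad/s².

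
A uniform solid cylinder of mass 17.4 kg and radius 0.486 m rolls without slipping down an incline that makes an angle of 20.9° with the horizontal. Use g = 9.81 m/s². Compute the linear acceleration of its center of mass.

a ≈ 2.33 m/s²

Translation along the incline: Mg sinθ − f = Ma.
Rotation about the center: fR = Iα with I = ½MR². No-slip gives a = αR, so f = (I/R²)a = (1/2)M a.
Substituting: Mg sinθ = (1 + 0.5000)Ma, so a = g sinθ/(1 + 0.5000) = (9.81) sin 20.9° / 1.500 = 2.333 m/s².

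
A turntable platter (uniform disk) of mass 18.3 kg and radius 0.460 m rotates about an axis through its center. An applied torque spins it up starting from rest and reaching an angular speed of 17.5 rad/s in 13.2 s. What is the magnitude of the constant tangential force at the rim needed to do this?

I = ½MR² = (1/2)(18.3)(0.460)² = 1.936 kg·m².
α = Δω/Δt = (17.5 − 0)/13.2 = 1.326 rad/s².
The required torque is τ = Iα = (1.936)(1.326) = 2.567 N·m.
A tangential force at the rim gives τ = FR, so F = τ/R = 2.567/0.460 = 5.580 N.

F ≈ 5.58 N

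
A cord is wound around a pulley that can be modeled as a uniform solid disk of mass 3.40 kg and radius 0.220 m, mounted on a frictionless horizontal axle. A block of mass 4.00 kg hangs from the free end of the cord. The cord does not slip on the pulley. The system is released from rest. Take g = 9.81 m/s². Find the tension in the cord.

I = ½MR² = (1/2)(3.40)(0.220)² = 0.08228 kg·m².
Block: mg − T = ma. Pulley: TR = Iα. No-slip: a = αR, so T = (I/R²)a = 1.700·a.
Then mg = (m + 1.700)a, so a = (4.00)(9.81)/(4.00 + 1.700) = 6.884 m/s².
T = 1.700·a = 11.70 N.

T ≈ 11.7 N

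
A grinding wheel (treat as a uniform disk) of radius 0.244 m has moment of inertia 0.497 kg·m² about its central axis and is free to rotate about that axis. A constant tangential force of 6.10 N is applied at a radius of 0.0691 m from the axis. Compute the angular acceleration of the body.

α ≈ 0.848 rad/s²

τ = F·r = (6.10)(0.0691) = 0.4215 N·m.
Newton's second law for rotation, τ = Iα, gives α = τ/I = 0.4215/0.4970 = 0.8481 rad/s².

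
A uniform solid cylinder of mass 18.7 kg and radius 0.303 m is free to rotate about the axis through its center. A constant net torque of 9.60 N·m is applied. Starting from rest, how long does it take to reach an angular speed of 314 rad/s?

t ≈ 28.1 s

I = ½MR² = (1/2)(18.7)(0.303)² = 0.8584 kg·m².
α = τ/I = 9.60/0.8584 = 11.18 rad/s².
ω = αt ⇒ t = ω/α = 314/11.18 = 28.08 s.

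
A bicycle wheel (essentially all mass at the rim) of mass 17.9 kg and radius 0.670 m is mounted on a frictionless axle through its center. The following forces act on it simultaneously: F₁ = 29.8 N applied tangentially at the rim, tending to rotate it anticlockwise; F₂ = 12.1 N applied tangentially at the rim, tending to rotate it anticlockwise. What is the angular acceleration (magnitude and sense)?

α ≈ 3.49 rad/s², anticlockwise

I = MR² = (17.9)(0.670)² = 8.035 kg·m².
Taking anticlockwise as positive: τ₁ = +(29.8)(0.670) = +19.97 N·m; τ₂ = +(12.1)(0.670) = +8.107 N·m.
Net torque τ = 28.07 N·m.
α = τ/I = 28.07/8.035 = 3.494 rad/s².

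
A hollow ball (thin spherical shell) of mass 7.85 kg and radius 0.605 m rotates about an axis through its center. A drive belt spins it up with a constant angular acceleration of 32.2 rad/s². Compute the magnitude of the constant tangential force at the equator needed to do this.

F ≈ 102 N

I = (2/3)MR² = (2/3)(7.85)(0.605)² = 1.916 kg·m².
The required torque is τ = Iα = (1.916)(32.20) = 61.68 N·m.
A tangential force at the equator gives τ = FR, so F = τ/R = 61.68/0.605 = 102.0 N.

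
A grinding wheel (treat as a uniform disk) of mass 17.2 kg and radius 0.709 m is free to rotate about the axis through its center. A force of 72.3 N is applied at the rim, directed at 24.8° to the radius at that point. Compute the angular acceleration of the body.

α ≈ 4.97 rad/s²

I = ½MR² = (1/2)(17.2)(0.709)² = 4.323 kg·m².
Only the tangential component produces torque: τ = F R sinθ = (72.3)(0.709) sin 24.8° = 21.50 N·m.
Newton's second law for rotation, τ = Iα, gives α = τ/I = 21.50/4.323 = 4.974 rad/s².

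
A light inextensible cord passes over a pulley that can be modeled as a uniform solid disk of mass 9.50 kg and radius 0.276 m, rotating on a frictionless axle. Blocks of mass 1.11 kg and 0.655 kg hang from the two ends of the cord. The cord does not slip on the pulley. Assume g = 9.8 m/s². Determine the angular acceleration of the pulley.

α ≈ 2.48 rad/s²

I = ½MR² = (1/2)(9.50)(0.276)² = 0.3618 kg·m².
Heavier block: m₁g − T₁ = m₁a. Lighter block: T₂ − m₂g = m₂a.
Pulley: (T₁ − T₂)R = Iα = I(a/R), so T₁ − T₂ = (I/R²)a = (1/2)M_p a = 4.750·a.
Adding the three: (m₁ − m₂)g = (m₁ + m₂ + 4.750)a, so a = (1.11 − 0.655)(9.8)/(1.11 + 0.655 + 4.750) = 0.6844 m/s².
α = a/R = 0.6844/0.276 = 2.480 rad/s².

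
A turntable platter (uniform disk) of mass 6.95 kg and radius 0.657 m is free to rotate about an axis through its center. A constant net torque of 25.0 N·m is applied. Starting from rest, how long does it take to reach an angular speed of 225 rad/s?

I = ½MR² = (1/2)(6.95)(0.657)² = 1.500 kg·m².
α = τ/I = 25.0/1.500 = 16.67 rad/s².
ω = αt ⇒ t = ω/α = 225/16.67 = 13.50 s.

t ≈ 13.5 s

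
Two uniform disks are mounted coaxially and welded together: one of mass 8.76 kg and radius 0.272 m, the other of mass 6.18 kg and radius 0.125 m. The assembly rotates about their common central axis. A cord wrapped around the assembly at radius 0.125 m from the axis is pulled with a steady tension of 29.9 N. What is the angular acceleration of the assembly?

α ≈ 10.0 rad/s²

I = ½M₁R₁² + ½M₂R₂² = ½(8.76)(0.272)² + ½(6.18)(0.125)² = 0.3723 kg·m².
τ = F r = (29.9)(0.125) = 3.737 N·m.
α = τ/I = 3.737/0.3723 = 10.04 rad/s².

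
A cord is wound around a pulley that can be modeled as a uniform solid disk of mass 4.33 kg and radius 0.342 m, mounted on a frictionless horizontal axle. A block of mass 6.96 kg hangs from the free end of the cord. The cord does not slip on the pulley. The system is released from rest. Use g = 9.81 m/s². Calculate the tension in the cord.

I = ½MR² = (1/2)(4.33)(0.342)² = 0.2532 kg·m².
Block: mg − T = ma. Pulley: TR = Iα. No-slip: a = αR, so T = (I/R²)a = 2.165·a.
Then mg = (m + 2.165)a, so a = (6.96)(9.81)/(6.96 + 2.165) = 7.482 m/s².
T = 2.165·a = 16.20 N.

T ≈ 16.2 N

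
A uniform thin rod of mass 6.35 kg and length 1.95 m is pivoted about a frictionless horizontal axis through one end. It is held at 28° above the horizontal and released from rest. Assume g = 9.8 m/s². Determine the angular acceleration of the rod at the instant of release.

About the pivot, I = (1/3)ML² = (1/3)(6.35)(1.95)² = 8.049 kg·m².
The weight acts at the center, a distance L/2 = 0.9750 m from the pivot; τ = Mg(L/2) cos 28° = 53.57 N·m.
α = τ/I = 53.57/8.049 = 6.656 rad/s².

α ≈ 6.66 rad/s²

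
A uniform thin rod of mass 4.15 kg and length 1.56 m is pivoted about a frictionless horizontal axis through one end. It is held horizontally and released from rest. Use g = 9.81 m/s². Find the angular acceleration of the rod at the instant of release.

α ≈ 9.43 rad/s²

About the pivot, I = (1/3)ML² = (1/3)(4.15)(1.56)² = 3.366 kg·m².
The weight acts at the center, a distance L/2 = 0.7800 m from the pivot; τ = Mg(L/2) = 31.75 N·m.
α = τ/I = 31.75/3.366 = 9.433 rad/s².
(Equivalently α = (3g/(2L)) = 9.433 rad/s².)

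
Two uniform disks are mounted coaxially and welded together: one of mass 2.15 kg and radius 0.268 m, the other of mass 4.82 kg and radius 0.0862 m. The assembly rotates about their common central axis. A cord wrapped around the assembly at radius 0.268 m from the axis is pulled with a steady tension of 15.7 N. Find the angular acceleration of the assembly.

I = ½M₁R₁² + ½M₂R₂² = ½(2.15)(0.268)² + ½(4.82)(0.0862)² = 0.09512 kg·m².
τ = F r = (15.7)(0.268) = 4.208 N·m.
α = τ/I = 4.208/0.09512 = 44.24 rad/s².

α ≈ 44.2 rad/s²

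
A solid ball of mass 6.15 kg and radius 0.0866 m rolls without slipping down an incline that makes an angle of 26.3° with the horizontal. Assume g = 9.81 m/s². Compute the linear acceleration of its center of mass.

Translation along the incline: Mg sinθ − f = Ma.
Rotation about the center: fR = Iα with I = (2/5)MR². No-slip gives a = αR, so f = (I/R²)a = (2/5)M a.
Substituting: Mg sinθ = (1 + 0.4000)Ma, so a = g sinθ/(1 + 0.4000) = (9.81) sin 26.3° / 1.400 = 3.105 m/s².

a ≈ 3.10 m/s²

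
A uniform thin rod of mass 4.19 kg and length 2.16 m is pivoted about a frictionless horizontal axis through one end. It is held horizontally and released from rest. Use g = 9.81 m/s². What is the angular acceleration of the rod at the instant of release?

About the pivot, I = (1/3)ML² = (1/3)(4.19)(2.16)² = 6.516 kg·m².
The weight acts at the center, a distance L/2 = 1.080 m from the pivot; τ = Mg(L/2) = 44.39 N·m.
α = τ/I = 44.39/6.516 = 6.812 rad/s².

α ≈ 6.81 rad/s²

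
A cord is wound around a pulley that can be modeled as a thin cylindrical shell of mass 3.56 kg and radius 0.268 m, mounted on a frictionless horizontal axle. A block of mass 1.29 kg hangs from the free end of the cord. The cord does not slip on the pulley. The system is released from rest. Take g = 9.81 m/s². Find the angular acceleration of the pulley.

I = MR² = (3.56)(0.268)² = 0.2557 kg·m².
Block: mg − T = ma. Pulley: TR = Iα. No-slip: a = αR, so T = (I/R²)a = 3.560·a.
Then mg = (m + 3.560)a, so a = (1.29)(9.81)/(1.29 + 3.560) = 2.609 m/s².
α = a/R = 2.609/0.268 = 9.736 rad/s².

α ≈ 9.74 rad/s²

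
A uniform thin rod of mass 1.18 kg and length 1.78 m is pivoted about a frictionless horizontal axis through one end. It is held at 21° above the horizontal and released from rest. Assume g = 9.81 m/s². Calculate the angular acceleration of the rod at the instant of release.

α ≈ 7.72 rad/s²

About the pivot, I = (1/3)ML² = (1/3)(1.18)(1.78)² = 1.246 kg·m².
The weight acts at the center, a distance L/2 = 0.8900 m from the pivot; τ = Mg(L/2) cos 21° = 9.618 N·m.
α = τ/I = 9.618/1.246 = 7.718 rad/s².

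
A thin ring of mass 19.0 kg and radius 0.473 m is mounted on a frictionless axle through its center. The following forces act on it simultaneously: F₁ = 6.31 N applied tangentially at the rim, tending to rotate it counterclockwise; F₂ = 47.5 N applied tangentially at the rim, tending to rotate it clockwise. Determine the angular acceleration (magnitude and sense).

I = MR² = (19.0)(0.473)² = 4.251 kg·m².
Taking counterclockwise as positive: τ₁ = +(6.31)(0.473) = +2.985 N·m; τ₂ = −(47.5)(0.473) = −22.47 N·m.
Net torque τ = -19.48 N·m.
α = τ/I = -19.48/4.251 = -4.583 rad/s².

α ≈ 4.58 rad/s², clockwise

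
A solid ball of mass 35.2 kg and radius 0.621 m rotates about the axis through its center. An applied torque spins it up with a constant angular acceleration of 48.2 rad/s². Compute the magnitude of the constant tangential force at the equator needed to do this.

I = (2/5)MR² = (2/5)(35.2)(0.621)² = 5.430 kg·m².
The required torque is τ = Iα = (5.430)(48.20) = 261.7 N·m.
A tangential force at the equator gives τ = FR, so F = τ/R = 261.7/0.621 = 421.4 N.

F ≈ 421 N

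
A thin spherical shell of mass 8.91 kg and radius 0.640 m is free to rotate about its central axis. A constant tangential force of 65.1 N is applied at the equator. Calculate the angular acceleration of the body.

α ≈ 17.1 rad/s²

I = (2/3)MR² = (2/3)(8.91)(0.640)² = 2.433 kg·m².
τ = F R = (65.1)(0.640) = 41.66 N·m.
Newton's second law for rotation, τ = Iα, gives α = τ/I = 41.66/2.433 = 17.12 rad/s².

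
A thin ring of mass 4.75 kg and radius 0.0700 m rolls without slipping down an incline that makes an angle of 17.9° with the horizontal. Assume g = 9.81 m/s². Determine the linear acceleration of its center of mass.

Translation along the incline: Mg sinθ − f = Ma.
Rotation about the center: fR = Iα with I = MR². No-slip gives a = αR, so f = (I/R²)a = M a.
Substituting: Mg sinθ = (1 + 1.000)Ma, so a = g sinθ/(1 + 1.000) = (9.81) sin 17.9° / 2.000 = 1.508 m/s².

a ≈ 1.51 m/s²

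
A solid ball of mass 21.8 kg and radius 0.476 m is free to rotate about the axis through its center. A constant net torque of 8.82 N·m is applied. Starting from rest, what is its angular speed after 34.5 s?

I = (2/5)MR² = (2/5)(21.8)(0.476)² = 1.976 kg·m².
α = τ/I = 8.82/1.976 = 4.464 rad/s².
ω = ω₀ + αt = 0 + (4.464)(34.5) = 154.0 rad/s.

ω ≈ 154 rad/s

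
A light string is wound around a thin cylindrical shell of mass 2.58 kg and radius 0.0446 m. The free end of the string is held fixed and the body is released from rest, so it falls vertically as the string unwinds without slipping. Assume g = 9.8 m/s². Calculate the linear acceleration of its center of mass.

a ≈ 4.90 m/s²

Translation: Mg − T = Ma. Rotation about the center: TR = Iα with I = MR².
With a = αR: T = (I/R²)a = M a, so Mg = (1 + 1.000)Ma.
a = g/(1 + 1.000) = 9.8/2.000 = 4.900 m/s².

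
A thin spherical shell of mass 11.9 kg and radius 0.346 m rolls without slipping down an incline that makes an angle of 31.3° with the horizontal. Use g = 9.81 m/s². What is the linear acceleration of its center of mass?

a ≈ 3.06 m/s²

Translation along the incline: Mg sinθ − f = Ma.
Rotation about the center: fR = Iα with I = (2/3)MR². No-slip gives a = αR, so f = (I/R²)a = (2/3)M a.
Substituting: Mg sinθ = (1 + 0.6667)Ma, so a = g sinθ/(1 + 0.6667) = (9.81) sin 31.3° / 1.667 = 3.058 m/s².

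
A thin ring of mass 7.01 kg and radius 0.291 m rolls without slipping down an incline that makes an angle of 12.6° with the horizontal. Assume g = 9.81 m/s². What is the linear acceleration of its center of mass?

Translation along the incline: Mg sinθ − f = Ma.
Rotation about the center: fR = Iα with I = MR². No-slip gives a = αR, so f = (I/R²)a = M a.
Substituting: Mg sinθ = (1 + 1.000)Ma, so a = g sinθ/(1 + 1.000) = (9.81) sin 12.6° / 2.000 = 1.070 m/s².

a ≈ 1.07 m/s²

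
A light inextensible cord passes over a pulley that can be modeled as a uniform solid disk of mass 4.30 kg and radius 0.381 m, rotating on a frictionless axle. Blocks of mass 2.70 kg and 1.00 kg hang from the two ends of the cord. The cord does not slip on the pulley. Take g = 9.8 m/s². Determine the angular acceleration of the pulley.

α ≈ 7.47 rad/s²

I = ½MR² = (1/2)(4.30)(0.381)² = 0.3121 kg·m².
Heavier block: m₁g − T₁ = m₁a. Lighter block: T₂ − m₂g = m₂a.
Pulley: (T₁ − T₂)R = Iα = I(a/R), so T₁ − T₂ = (I/R²)a = (1/2)M_p a = 2.150·a.
Adding the three: (m₁ − m₂)g = (m₁ + m₂ + 2.150)a, so a = (2.70 − 1.00)(9.8)/(2.70 + 1.00 + 2.150) = 2.848 m/s².
α = a/R = 2.848/0.381 = 7.475 rad/s².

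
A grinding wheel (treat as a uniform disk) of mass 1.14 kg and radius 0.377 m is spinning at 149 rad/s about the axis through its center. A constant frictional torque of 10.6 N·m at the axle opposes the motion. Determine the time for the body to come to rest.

t ≈ 1.14 s

I = ½MR² = (1/2)(1.14)(0.377)² = 0.08101 kg·m².
The net torque has magnitude 10.6 N·m, opposing ω.
|α| = τ/I = 10.60/0.08101 = 130.8 rad/s² (deceleration).
0 = ω₀ − |α|t ⇒ t = ω₀/|α| = 149/130.8 = 1.139 s.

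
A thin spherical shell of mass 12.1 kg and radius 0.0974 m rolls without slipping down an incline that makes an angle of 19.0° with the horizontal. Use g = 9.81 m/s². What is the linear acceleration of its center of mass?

a ≈ 1.92 m/s²

Translation along the incline: Mg sinθ − f = Ma.
Rotation about the center: fR = Iα with I = (2/3)MR². No-slip gives a = αR, so f = (I/R²)a = (2/3)M a.
Substituting: Mg sinθ = (1 + 0.6667)Ma, so a = g sinθ/(1 + 0.6667) = (9.81) sin 19.0° / 1.667 = 1.916 m/s².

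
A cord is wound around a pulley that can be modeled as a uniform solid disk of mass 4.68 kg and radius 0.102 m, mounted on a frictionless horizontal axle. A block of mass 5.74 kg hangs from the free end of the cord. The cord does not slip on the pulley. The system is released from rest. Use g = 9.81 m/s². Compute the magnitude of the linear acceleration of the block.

I = ½MR² = (1/2)(4.68)(0.102)² = 0.02435 kg·m².
Block: mg − T = ma. Pulley: TR = Iα. No-slip: a = αR, so T = (I/R²)a = 2.340·a.
Then mg = (m + 2.340)a, so a = (5.74)(9.81)/(5.74 + 2.340) = 6.969 m/s².

a ≈ 6.97 m/s²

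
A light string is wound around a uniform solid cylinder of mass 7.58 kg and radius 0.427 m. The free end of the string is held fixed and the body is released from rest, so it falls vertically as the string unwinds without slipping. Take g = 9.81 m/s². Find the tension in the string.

T ≈ 24.8 N

Translation: Mg − T = Ma. Rotation about the center: TR = Iα with I = ½MR².
With a = αR: T = (I/R²)a = (1/2)M a, so Mg = (1 + 0.5000)Ma.
a = g/(1 + 0.5000) = 9.81/1.500 = 6.540 m/s².
T = 0.5000·M·a = (0.5000)(7.58)(6.540) = 24.79 N.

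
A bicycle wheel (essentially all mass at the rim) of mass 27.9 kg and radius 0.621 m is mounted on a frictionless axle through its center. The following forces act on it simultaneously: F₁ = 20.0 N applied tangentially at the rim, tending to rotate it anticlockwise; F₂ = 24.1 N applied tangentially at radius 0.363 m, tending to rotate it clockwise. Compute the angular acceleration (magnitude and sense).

α ≈ 0.341 rad/s², anticlockwise

I = MR² = (27.9)(0.621)² = 10.76 kg·m².
Taking anticlockwise as positive: τ₁ = +(20.0)(0.621) = +12.42 N·m; τ₂ = −(24.1)(0.363) = −8.748 N·m.
Net torque τ = 3.672 N·m.
α = τ/I = 3.672/10.76 = 0.3413 rad/s².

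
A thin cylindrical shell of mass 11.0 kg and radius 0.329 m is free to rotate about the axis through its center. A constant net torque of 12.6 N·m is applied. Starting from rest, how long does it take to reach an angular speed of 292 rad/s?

I = MR² = (11.0)(0.329)² = 1.191 kg·m².
α = τ/I = 12.6/1.191 = 10.58 rad/s².
ω = αt ⇒ t = ω/α = 292/10.58 = 27.59 s.

t ≈ 27.6 s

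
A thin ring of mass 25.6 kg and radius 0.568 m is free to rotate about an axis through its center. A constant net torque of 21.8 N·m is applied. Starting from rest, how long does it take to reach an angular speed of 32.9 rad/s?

t ≈ 12.5 s

I = MR² = (25.6)(0.568)² = 8.259 kg·m².
α = τ/I = 21.8/8.259 = 2.639 rad/s².
ω = αt ⇒ t = ω/α = 32.9/2.639 = 12.46 s.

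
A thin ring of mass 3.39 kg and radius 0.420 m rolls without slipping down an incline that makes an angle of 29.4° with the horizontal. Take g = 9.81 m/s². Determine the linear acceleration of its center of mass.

Translation along the incline: Mg sinθ − f = Ma.
Rotation about the center: fR = Iα with I = MR². No-slip gives a = αR, so f = (I/R²)a = M a.
Substituting: Mg sinθ = (1 + 1.000)Ma, so a = g sinθ/(1 + 1.000) = (9.81) sin 29.4° / 2.000 = 2.408 m/s².

a ≈ 2.41 m/s²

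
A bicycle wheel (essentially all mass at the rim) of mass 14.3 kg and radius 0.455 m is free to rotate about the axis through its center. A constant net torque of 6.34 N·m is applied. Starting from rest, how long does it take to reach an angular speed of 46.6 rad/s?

t ≈ 21.8 s

I = MR² = (14.3)(0.455)² = 2.960 kg·m².
α = τ/I = 6.34/2.960 = 2.142 rad/s².
ω = αt ⇒ t = ω/α = 46.6/2.142 = 21.76 s.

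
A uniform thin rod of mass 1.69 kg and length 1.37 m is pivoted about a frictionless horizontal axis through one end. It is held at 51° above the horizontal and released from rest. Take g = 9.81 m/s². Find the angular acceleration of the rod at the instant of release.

α ≈ 6.76 rad/s²

About the pivot, I = (1/3)ML² = (1/3)(1.69)(1.37)² = 1.057 kg·m².
The weight acts at the center, a distance L/2 = 0.6850 m from the pivot; τ = Mg(L/2) cos 51° = 7.147 N·m.
α = τ/I = 7.147/1.057 = 6.759 rad/s².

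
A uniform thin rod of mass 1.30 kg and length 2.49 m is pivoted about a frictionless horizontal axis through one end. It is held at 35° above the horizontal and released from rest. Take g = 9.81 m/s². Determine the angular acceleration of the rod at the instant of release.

About the pivot, I = (1/3)ML² = (1/3)(1.30)(2.49)² = 2.687 kg·m².
The weight acts at the center, a distance L/2 = 1.245 m from the pivot; τ = Mg(L/2) cos 35° = 13.01 N·m.
α = τ/I = 13.01/2.687 = 4.841 rad/s².

α ≈ 4.84 rad/s²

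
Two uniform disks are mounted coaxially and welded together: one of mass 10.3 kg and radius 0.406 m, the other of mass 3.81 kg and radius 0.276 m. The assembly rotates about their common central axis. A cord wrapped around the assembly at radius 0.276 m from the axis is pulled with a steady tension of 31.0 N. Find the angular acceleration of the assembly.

I = ½M₁R₁² + ½M₂R₂² = ½(10.3)(0.406)² + ½(3.81)(0.276)² = 0.9940 kg·m².
τ = F r = (31.0)(0.276) = 8.556 N·m.
α = τ/I = 8.556/0.9940 = 8.607 rad/s².

α ≈ 8.61 rad/s²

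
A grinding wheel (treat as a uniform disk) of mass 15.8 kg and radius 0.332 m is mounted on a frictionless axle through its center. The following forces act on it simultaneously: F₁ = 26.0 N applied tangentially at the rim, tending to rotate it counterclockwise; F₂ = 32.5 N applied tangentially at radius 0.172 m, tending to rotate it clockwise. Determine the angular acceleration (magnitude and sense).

I = ½MR² = (1/2)(15.8)(0.332)² = 0.8708 kg·m².
Taking counterclockwise as positive: τ₁ = +(26.0)(0.332) = +8.632 N·m; τ₂ = −(32.5)(0.172) = −5.590 N·m.
Net torque τ = 3.042 N·m.
α = τ/I = 3.042/0.8708 = 3.493 rad/s².

α ≈ 3.49 rad/s², counterclockwise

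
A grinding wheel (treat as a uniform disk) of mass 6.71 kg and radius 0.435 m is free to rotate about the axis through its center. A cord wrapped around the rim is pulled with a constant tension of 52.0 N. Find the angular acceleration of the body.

I = ½MR² = (1/2)(6.71)(0.435)² = 0.6348 kg·m².
τ = F R = (52.0)(0.435) = 22.62 N·m.
From τ = Iα: α = 22.62/0.6348 = 35.63 rad/s².

α ≈ 35.6 rad/s²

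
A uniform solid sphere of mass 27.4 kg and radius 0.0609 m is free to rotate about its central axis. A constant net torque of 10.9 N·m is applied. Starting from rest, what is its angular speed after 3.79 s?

I = (2/5)MR² = (2/5)(27.4)(0.0609)² = 0.04065 kg·m².
α = τ/I = 10.9/0.04065 = 268.2 rad/s².
ω = ω₀ + αt = 0 + (268.2)(3.79) = 1016 rad/s.

ω ≈ 1020 rad/s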